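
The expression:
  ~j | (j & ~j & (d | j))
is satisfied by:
  {j: False}


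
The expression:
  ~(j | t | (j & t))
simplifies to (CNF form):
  ~j & ~t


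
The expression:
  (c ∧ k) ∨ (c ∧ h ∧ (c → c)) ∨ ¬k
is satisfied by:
  {c: True, k: False}
  {k: False, c: False}
  {k: True, c: True}


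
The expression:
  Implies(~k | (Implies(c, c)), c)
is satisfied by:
  {c: True}


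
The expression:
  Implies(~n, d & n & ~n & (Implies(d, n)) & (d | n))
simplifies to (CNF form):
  n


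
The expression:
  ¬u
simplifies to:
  ¬u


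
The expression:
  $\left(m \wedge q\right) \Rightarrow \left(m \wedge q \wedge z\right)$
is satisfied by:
  {z: True, m: False, q: False}
  {m: False, q: False, z: False}
  {z: True, q: True, m: False}
  {q: True, m: False, z: False}
  {z: True, m: True, q: False}
  {m: True, z: False, q: False}
  {z: True, q: True, m: True}


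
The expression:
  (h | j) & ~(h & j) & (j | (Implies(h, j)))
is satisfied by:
  {j: True, h: False}


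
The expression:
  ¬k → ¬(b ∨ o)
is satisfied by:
  {k: True, o: False, b: False}
  {b: True, k: True, o: False}
  {k: True, o: True, b: False}
  {b: True, k: True, o: True}
  {b: False, o: False, k: False}


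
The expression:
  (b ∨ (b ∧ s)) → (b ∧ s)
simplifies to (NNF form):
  s ∨ ¬b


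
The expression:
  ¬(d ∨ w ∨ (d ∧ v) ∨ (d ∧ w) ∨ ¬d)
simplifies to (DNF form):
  False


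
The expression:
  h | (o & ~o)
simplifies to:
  h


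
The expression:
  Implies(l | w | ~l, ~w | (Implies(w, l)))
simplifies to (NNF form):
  l | ~w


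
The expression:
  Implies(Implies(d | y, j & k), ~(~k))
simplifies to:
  d | k | y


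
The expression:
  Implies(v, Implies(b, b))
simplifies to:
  True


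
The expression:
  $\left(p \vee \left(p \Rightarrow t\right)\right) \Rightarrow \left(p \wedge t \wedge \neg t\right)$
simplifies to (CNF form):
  $\text{False}$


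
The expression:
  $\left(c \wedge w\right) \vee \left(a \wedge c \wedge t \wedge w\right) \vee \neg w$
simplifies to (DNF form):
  $c \vee \neg w$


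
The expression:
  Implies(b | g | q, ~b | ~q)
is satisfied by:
  {q: False, b: False}
  {b: True, q: False}
  {q: True, b: False}


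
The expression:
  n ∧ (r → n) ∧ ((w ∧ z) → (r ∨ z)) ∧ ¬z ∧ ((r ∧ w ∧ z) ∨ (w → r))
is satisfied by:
  {r: True, n: True, z: False, w: False}
  {n: True, r: False, z: False, w: False}
  {r: True, w: True, n: True, z: False}


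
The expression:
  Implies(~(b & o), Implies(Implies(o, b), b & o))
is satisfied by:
  {o: True}


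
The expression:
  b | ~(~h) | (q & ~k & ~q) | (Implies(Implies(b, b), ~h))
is always true.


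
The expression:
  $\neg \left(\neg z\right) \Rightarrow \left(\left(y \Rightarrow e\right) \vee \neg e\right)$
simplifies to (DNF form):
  $\text{True}$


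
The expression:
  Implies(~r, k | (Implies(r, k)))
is always true.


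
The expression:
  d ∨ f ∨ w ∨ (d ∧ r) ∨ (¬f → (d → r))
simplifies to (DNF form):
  True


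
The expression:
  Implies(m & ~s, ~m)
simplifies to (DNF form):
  s | ~m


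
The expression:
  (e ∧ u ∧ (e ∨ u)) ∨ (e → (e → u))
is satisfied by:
  {u: True, e: False}
  {e: False, u: False}
  {e: True, u: True}


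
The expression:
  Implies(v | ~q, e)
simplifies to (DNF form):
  e | (q & ~v)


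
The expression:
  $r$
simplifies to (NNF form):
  $r$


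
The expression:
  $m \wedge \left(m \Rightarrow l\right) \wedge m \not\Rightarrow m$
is never true.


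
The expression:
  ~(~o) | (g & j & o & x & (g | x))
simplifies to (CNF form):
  o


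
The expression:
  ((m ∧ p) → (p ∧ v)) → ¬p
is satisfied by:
  {m: True, v: False, p: False}
  {v: False, p: False, m: False}
  {m: True, v: True, p: False}
  {v: True, m: False, p: False}
  {p: True, m: True, v: False}


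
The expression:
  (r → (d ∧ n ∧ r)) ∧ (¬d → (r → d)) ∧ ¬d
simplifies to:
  ¬d ∧ ¬r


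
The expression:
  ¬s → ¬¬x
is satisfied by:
  {x: True, s: True}
  {x: True, s: False}
  {s: True, x: False}


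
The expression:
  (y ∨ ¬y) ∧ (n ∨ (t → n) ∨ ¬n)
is always true.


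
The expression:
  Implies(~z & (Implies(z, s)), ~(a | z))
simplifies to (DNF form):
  z | ~a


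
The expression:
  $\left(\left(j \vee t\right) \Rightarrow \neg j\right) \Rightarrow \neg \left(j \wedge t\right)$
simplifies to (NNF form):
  $\text{True}$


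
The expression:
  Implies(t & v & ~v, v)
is always true.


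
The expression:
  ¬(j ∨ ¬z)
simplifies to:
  z ∧ ¬j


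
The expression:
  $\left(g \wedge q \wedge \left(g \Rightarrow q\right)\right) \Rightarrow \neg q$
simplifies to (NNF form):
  $\neg g \vee \neg q$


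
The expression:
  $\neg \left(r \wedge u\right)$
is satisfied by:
  {u: False, r: False}
  {r: True, u: False}
  {u: True, r: False}


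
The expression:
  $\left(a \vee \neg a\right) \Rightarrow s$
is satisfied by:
  {s: True}


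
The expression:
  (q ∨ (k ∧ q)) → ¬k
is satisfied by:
  {k: False, q: False}
  {q: True, k: False}
  {k: True, q: False}


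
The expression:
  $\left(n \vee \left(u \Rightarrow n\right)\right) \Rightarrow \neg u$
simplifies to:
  $\neg n \vee \neg u$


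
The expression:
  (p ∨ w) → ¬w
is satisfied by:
  {w: False}


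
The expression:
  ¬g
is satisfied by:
  {g: False}


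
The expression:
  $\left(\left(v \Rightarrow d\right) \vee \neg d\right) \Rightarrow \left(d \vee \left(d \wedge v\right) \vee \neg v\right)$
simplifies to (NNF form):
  $d \vee \neg v$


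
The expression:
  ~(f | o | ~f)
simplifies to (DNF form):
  False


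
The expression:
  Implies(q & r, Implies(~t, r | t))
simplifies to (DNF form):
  True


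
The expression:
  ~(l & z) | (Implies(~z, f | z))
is always true.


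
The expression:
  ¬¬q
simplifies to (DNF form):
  q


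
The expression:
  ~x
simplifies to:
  ~x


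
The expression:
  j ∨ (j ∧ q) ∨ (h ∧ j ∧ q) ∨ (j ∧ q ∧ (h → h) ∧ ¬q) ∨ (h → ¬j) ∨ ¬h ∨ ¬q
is always true.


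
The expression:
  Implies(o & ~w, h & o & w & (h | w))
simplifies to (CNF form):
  w | ~o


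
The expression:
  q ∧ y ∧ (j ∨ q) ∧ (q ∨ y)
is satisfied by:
  {y: True, q: True}


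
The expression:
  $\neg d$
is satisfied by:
  {d: False}


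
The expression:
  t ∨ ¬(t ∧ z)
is always true.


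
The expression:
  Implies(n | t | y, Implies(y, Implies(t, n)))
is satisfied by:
  {n: True, t: False, y: False}
  {t: False, y: False, n: False}
  {n: True, y: True, t: False}
  {y: True, t: False, n: False}
  {n: True, t: True, y: False}
  {t: True, n: False, y: False}
  {n: True, y: True, t: True}


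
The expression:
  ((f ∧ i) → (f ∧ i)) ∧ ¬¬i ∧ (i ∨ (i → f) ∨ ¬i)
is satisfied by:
  {i: True}


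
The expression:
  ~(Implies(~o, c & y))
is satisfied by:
  {o: False, c: False, y: False}
  {y: True, o: False, c: False}
  {c: True, o: False, y: False}


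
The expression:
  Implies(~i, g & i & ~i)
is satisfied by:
  {i: True}


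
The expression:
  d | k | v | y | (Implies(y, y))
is always true.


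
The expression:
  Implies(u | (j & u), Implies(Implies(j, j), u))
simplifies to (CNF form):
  True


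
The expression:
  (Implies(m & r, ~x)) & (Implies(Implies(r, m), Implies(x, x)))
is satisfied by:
  {m: False, x: False, r: False}
  {r: True, m: False, x: False}
  {x: True, m: False, r: False}
  {r: True, x: True, m: False}
  {m: True, r: False, x: False}
  {r: True, m: True, x: False}
  {x: True, m: True, r: False}


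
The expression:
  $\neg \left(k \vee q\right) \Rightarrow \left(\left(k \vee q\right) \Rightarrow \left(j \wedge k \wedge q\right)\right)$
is always true.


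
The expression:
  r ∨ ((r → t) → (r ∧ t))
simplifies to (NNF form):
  r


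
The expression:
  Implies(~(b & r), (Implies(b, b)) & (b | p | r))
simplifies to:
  b | p | r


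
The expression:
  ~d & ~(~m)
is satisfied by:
  {m: True, d: False}


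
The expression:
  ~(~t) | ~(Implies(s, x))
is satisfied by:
  {t: True, s: True, x: False}
  {t: True, x: False, s: False}
  {t: True, s: True, x: True}
  {t: True, x: True, s: False}
  {s: True, x: False, t: False}


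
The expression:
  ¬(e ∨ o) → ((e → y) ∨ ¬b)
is always true.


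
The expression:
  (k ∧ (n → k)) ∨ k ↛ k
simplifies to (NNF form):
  k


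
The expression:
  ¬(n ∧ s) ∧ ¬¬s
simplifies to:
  s ∧ ¬n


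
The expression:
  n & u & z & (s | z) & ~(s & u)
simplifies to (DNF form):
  n & u & z & ~s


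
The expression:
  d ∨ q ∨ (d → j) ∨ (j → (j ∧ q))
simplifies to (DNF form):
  True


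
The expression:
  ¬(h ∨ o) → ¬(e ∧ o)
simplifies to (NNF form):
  True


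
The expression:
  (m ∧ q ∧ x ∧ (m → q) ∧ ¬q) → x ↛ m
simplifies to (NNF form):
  True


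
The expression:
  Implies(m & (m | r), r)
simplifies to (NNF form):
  r | ~m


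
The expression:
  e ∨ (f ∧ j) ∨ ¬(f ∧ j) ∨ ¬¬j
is always true.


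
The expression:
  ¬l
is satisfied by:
  {l: False}


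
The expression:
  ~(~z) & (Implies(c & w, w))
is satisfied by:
  {z: True}


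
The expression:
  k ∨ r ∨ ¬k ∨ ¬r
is always true.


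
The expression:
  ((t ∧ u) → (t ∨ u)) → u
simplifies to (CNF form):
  u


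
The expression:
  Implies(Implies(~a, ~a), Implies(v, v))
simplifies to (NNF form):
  True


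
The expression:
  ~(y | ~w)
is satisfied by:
  {w: True, y: False}


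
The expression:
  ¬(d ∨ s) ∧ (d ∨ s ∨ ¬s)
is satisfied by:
  {d: False, s: False}


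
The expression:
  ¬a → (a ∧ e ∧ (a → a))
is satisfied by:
  {a: True}


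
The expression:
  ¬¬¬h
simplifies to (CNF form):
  ¬h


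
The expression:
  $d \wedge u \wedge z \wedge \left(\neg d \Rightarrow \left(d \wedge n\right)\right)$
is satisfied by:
  {z: True, u: True, d: True}


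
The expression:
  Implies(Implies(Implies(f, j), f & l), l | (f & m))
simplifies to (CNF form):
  j | l | m | ~f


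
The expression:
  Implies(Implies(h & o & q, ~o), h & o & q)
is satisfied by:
  {h: True, o: True, q: True}


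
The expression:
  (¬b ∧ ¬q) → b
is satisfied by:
  {b: True, q: True}
  {b: True, q: False}
  {q: True, b: False}


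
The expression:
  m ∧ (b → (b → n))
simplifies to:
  m ∧ (n ∨ ¬b)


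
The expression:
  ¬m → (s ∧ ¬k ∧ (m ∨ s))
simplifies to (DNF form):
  m ∨ (s ∧ ¬k)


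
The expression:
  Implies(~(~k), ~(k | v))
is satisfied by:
  {k: False}


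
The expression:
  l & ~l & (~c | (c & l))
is never true.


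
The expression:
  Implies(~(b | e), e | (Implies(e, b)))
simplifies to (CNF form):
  True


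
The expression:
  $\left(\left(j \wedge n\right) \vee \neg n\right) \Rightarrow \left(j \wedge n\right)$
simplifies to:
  $n$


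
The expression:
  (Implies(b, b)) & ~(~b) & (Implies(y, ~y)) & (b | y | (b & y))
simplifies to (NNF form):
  b & ~y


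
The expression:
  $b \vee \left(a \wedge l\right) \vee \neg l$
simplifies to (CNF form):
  $a \vee b \vee \neg l$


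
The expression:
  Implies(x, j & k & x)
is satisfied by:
  {j: True, k: True, x: False}
  {j: True, k: False, x: False}
  {k: True, j: False, x: False}
  {j: False, k: False, x: False}
  {x: True, j: True, k: True}


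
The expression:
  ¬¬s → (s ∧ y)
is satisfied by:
  {y: True, s: False}
  {s: False, y: False}
  {s: True, y: True}


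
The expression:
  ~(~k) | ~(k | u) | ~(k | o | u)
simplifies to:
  k | ~u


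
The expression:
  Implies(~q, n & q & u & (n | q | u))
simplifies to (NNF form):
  q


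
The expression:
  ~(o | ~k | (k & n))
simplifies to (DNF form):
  k & ~n & ~o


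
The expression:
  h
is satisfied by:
  {h: True}


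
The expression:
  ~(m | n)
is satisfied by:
  {n: False, m: False}


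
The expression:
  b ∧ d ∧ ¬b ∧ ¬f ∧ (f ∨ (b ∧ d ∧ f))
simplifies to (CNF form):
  False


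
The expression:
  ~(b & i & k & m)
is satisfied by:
  {k: False, m: False, b: False, i: False}
  {i: True, k: False, m: False, b: False}
  {b: True, k: False, m: False, i: False}
  {i: True, b: True, k: False, m: False}
  {m: True, i: False, k: False, b: False}
  {i: True, m: True, k: False, b: False}
  {b: True, m: True, i: False, k: False}
  {i: True, b: True, m: True, k: False}
  {k: True, b: False, m: False, i: False}
  {i: True, k: True, b: False, m: False}
  {b: True, k: True, i: False, m: False}
  {i: True, b: True, k: True, m: False}
  {m: True, k: True, b: False, i: False}
  {i: True, m: True, k: True, b: False}
  {b: True, m: True, k: True, i: False}


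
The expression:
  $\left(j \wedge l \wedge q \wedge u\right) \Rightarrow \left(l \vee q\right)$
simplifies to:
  $\text{True}$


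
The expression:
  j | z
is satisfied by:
  {z: True, j: True}
  {z: True, j: False}
  {j: True, z: False}


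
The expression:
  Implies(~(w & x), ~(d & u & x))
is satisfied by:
  {w: True, u: False, d: False, x: False}
  {x: False, u: False, w: False, d: False}
  {x: True, w: True, u: False, d: False}
  {x: True, u: False, w: False, d: False}
  {d: True, w: True, x: False, u: False}
  {d: True, x: False, u: False, w: False}
  {d: True, x: True, w: True, u: False}
  {d: True, x: True, u: False, w: False}
  {w: True, u: True, d: False, x: False}
  {u: True, d: False, w: False, x: False}
  {x: True, u: True, w: True, d: False}
  {x: True, u: True, d: False, w: False}
  {w: True, u: True, d: True, x: False}
  {u: True, d: True, x: False, w: False}
  {x: True, u: True, d: True, w: True}


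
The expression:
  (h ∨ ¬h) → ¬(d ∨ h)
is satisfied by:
  {d: False, h: False}


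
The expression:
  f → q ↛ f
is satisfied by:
  {f: False}


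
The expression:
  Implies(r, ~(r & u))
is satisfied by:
  {u: False, r: False}
  {r: True, u: False}
  {u: True, r: False}


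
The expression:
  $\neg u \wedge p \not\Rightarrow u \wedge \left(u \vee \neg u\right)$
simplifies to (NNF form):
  $p \wedge \neg u$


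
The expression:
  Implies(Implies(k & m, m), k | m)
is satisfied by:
  {k: True, m: True}
  {k: True, m: False}
  {m: True, k: False}


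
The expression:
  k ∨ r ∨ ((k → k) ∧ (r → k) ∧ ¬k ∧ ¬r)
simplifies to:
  True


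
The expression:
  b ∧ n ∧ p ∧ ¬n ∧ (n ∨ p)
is never true.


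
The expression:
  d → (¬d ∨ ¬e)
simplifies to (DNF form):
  ¬d ∨ ¬e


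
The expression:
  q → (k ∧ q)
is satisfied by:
  {k: True, q: False}
  {q: False, k: False}
  {q: True, k: True}


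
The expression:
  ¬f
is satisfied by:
  {f: False}


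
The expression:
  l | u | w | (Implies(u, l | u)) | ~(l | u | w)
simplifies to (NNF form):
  True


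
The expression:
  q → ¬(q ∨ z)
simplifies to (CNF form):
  ¬q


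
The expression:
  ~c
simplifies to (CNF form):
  ~c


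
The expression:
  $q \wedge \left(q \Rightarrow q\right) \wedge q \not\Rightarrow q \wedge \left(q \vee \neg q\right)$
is never true.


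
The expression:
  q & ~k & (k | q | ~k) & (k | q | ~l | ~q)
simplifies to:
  q & ~k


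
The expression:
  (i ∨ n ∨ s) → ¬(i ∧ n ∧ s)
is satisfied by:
  {s: False, n: False, i: False}
  {i: True, s: False, n: False}
  {n: True, s: False, i: False}
  {i: True, n: True, s: False}
  {s: True, i: False, n: False}
  {i: True, s: True, n: False}
  {n: True, s: True, i: False}


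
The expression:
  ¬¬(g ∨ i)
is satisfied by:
  {i: True, g: True}
  {i: True, g: False}
  {g: True, i: False}


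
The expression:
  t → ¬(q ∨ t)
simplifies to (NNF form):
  ¬t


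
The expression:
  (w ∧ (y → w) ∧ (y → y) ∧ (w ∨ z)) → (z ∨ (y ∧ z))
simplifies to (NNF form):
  z ∨ ¬w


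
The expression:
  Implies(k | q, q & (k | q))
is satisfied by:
  {q: True, k: False}
  {k: False, q: False}
  {k: True, q: True}


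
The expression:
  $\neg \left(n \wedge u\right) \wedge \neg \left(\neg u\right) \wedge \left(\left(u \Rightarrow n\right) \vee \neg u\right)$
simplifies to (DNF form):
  $\text{False}$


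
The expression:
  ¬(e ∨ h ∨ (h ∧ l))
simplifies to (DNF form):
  ¬e ∧ ¬h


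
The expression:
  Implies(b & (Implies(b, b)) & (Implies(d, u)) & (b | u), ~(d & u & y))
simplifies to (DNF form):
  ~b | ~d | ~u | ~y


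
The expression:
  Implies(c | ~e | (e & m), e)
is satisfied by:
  {e: True}


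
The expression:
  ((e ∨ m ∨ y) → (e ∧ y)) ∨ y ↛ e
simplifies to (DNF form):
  y ∨ (¬e ∧ ¬m)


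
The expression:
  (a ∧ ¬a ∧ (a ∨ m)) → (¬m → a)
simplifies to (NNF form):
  True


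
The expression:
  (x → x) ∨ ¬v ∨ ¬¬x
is always true.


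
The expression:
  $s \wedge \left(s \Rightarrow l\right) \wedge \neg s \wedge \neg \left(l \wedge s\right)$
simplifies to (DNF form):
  $\text{False}$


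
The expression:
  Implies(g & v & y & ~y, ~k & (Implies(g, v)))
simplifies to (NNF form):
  True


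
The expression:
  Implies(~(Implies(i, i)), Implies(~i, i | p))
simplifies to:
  True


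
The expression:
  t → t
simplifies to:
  True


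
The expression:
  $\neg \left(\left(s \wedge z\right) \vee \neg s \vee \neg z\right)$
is never true.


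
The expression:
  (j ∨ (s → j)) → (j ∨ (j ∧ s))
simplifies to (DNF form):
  j ∨ s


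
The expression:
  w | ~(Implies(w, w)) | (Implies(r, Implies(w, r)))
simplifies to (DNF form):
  True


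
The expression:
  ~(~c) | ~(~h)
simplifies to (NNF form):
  c | h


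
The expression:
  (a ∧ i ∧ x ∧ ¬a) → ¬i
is always true.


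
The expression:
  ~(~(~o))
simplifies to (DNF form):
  ~o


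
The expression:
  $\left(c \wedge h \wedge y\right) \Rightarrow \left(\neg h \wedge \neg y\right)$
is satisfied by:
  {h: False, c: False, y: False}
  {y: True, h: False, c: False}
  {c: True, h: False, y: False}
  {y: True, c: True, h: False}
  {h: True, y: False, c: False}
  {y: True, h: True, c: False}
  {c: True, h: True, y: False}


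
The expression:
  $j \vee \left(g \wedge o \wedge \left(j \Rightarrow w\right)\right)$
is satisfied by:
  {g: True, j: True, o: True}
  {g: True, j: True, o: False}
  {j: True, o: True, g: False}
  {j: True, o: False, g: False}
  {g: True, o: True, j: False}


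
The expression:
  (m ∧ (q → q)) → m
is always true.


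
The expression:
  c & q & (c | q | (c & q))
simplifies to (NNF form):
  c & q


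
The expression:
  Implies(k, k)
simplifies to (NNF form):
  True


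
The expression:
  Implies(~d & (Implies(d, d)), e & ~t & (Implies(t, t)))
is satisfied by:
  {d: True, e: True, t: False}
  {d: True, e: False, t: False}
  {d: True, t: True, e: True}
  {d: True, t: True, e: False}
  {e: True, t: False, d: False}


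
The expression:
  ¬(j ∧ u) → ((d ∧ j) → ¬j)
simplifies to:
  u ∨ ¬d ∨ ¬j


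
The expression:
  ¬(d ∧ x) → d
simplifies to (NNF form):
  d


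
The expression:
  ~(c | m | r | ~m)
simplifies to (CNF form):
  False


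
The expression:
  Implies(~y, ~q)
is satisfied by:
  {y: True, q: False}
  {q: False, y: False}
  {q: True, y: True}


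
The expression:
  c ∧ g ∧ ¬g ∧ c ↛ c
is never true.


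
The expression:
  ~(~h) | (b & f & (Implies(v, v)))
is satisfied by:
  {b: True, h: True, f: True}
  {b: True, h: True, f: False}
  {h: True, f: True, b: False}
  {h: True, f: False, b: False}
  {b: True, f: True, h: False}


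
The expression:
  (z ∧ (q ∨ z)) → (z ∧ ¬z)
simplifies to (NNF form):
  ¬z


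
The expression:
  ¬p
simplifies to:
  ¬p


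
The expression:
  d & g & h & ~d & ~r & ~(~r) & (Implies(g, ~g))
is never true.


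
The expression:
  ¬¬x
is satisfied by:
  {x: True}


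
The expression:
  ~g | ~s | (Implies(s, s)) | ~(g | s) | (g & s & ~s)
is always true.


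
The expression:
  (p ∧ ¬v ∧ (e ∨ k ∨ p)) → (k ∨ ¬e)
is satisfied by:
  {k: True, v: True, p: False, e: False}
  {k: True, p: False, e: False, v: False}
  {v: True, p: False, e: False, k: False}
  {v: False, p: False, e: False, k: False}
  {k: True, e: True, v: True, p: False}
  {k: True, e: True, v: False, p: False}
  {e: True, v: True, k: False, p: False}
  {e: True, k: False, p: False, v: False}
  {v: True, k: True, p: True, e: False}
  {k: True, p: True, v: False, e: False}
  {v: True, p: True, k: False, e: False}
  {p: True, k: False, e: False, v: False}
  {k: True, e: True, p: True, v: True}
  {k: True, e: True, p: True, v: False}
  {e: True, p: True, v: True, k: False}


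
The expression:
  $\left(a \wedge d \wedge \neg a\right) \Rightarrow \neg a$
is always true.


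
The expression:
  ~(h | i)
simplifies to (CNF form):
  ~h & ~i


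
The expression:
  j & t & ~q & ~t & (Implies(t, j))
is never true.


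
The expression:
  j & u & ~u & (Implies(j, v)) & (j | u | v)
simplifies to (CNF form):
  False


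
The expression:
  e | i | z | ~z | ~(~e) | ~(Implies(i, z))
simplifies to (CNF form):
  True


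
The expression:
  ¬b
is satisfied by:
  {b: False}


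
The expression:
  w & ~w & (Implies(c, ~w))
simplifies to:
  False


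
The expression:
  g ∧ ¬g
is never true.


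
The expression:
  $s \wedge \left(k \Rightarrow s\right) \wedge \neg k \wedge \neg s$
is never true.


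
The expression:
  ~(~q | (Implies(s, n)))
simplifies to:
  q & s & ~n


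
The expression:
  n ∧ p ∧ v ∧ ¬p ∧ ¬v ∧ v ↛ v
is never true.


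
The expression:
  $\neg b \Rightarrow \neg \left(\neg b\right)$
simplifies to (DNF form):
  $b$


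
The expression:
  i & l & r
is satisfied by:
  {r: True, i: True, l: True}


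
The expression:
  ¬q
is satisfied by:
  {q: False}


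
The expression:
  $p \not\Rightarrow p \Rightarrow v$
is always true.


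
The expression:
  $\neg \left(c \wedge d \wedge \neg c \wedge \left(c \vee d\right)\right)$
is always true.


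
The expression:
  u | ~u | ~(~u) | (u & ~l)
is always true.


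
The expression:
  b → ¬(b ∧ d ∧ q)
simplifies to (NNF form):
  ¬b ∨ ¬d ∨ ¬q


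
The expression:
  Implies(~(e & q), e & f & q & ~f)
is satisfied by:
  {e: True, q: True}


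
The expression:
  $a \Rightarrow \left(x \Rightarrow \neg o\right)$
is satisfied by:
  {x: False, o: False, a: False}
  {a: True, x: False, o: False}
  {o: True, x: False, a: False}
  {a: True, o: True, x: False}
  {x: True, a: False, o: False}
  {a: True, x: True, o: False}
  {o: True, x: True, a: False}


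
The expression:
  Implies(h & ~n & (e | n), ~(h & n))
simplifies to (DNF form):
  True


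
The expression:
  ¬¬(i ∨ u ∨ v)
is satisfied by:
  {i: True, v: True, u: True}
  {i: True, v: True, u: False}
  {i: True, u: True, v: False}
  {i: True, u: False, v: False}
  {v: True, u: True, i: False}
  {v: True, u: False, i: False}
  {u: True, v: False, i: False}


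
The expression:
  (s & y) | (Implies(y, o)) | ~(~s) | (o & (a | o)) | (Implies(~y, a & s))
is always true.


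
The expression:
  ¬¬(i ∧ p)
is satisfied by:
  {i: True, p: True}


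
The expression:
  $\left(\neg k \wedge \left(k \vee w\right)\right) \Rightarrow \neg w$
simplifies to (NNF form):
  $k \vee \neg w$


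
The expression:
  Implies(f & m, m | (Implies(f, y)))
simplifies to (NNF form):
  True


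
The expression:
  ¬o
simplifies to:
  ¬o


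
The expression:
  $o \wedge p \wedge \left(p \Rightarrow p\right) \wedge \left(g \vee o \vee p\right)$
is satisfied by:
  {p: True, o: True}


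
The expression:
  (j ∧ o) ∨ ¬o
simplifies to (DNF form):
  j ∨ ¬o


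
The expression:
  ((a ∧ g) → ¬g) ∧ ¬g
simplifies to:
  ¬g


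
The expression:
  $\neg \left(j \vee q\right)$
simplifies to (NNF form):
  $\neg j \wedge \neg q$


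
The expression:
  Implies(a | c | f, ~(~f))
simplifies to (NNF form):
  f | (~a & ~c)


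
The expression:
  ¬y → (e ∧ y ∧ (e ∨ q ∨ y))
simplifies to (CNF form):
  y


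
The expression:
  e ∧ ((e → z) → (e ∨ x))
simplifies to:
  e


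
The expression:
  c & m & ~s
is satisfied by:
  {m: True, c: True, s: False}


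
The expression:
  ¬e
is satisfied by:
  {e: False}


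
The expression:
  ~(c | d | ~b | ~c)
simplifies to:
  False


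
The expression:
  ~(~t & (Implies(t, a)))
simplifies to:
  t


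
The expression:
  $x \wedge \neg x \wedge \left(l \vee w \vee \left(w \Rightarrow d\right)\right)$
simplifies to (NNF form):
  $\text{False}$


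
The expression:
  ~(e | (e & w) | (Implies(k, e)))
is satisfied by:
  {k: True, e: False}


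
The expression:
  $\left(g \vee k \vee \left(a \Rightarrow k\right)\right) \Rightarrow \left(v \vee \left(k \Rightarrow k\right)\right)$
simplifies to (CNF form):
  $\text{True}$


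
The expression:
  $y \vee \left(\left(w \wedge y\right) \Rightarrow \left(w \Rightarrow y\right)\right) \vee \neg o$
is always true.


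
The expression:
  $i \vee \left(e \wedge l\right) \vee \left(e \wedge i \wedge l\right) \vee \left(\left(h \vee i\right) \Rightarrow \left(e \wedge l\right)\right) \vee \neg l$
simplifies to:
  $e \vee i \vee \neg h \vee \neg l$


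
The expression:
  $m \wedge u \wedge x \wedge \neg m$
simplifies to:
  $\text{False}$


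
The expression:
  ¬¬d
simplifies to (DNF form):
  d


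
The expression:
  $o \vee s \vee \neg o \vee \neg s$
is always true.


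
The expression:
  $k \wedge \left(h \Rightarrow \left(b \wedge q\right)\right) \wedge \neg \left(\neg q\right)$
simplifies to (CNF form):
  $k \wedge q \wedge \left(b \vee \neg h\right)$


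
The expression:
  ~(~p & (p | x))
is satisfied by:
  {p: True, x: False}
  {x: False, p: False}
  {x: True, p: True}


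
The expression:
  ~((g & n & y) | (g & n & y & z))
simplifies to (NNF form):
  ~g | ~n | ~y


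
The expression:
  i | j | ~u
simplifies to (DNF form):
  i | j | ~u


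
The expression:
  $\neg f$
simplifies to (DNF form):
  $\neg f$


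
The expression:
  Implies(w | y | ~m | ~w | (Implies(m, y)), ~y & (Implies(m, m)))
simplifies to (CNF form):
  ~y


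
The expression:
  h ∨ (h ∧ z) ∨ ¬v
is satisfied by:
  {h: True, v: False}
  {v: False, h: False}
  {v: True, h: True}


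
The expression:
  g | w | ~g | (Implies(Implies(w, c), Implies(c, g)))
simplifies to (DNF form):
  True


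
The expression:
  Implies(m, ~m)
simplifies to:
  ~m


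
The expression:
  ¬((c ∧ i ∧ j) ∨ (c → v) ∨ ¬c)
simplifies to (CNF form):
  c ∧ ¬v ∧ (¬i ∨ ¬j)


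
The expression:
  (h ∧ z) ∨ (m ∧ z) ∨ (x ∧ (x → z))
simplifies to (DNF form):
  (h ∧ z) ∨ (m ∧ z) ∨ (x ∧ z)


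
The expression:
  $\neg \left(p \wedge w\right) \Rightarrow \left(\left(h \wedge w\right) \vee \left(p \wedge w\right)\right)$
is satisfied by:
  {p: True, h: True, w: True}
  {p: True, w: True, h: False}
  {h: True, w: True, p: False}


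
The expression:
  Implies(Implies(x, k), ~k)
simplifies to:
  ~k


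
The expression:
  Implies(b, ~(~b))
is always true.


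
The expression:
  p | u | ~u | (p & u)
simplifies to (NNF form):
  True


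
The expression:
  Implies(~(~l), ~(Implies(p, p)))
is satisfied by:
  {l: False}


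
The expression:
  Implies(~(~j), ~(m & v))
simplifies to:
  ~j | ~m | ~v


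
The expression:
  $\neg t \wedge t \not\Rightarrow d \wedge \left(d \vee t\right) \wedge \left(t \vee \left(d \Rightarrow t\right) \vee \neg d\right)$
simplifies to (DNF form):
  $\text{False}$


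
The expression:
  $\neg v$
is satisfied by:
  {v: False}


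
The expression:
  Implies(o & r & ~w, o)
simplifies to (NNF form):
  True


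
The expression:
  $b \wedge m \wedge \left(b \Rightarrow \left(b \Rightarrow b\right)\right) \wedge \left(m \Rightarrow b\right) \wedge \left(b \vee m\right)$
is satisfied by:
  {m: True, b: True}


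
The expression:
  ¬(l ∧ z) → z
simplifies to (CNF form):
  z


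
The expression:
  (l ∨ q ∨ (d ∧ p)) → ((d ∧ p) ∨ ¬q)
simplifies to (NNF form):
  (d ∧ p) ∨ ¬q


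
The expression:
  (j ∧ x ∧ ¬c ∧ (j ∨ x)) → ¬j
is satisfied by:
  {c: True, x: False, j: False}
  {c: False, x: False, j: False}
  {j: True, c: True, x: False}
  {j: True, c: False, x: False}
  {x: True, c: True, j: False}
  {x: True, c: False, j: False}
  {x: True, j: True, c: True}


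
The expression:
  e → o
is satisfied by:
  {o: True, e: False}
  {e: False, o: False}
  {e: True, o: True}


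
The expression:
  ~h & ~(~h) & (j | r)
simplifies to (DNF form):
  False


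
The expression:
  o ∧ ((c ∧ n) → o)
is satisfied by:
  {o: True}


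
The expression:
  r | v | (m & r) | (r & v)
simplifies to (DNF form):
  r | v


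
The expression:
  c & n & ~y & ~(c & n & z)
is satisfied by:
  {c: True, n: True, y: False, z: False}


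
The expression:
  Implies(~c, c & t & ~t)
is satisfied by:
  {c: True}


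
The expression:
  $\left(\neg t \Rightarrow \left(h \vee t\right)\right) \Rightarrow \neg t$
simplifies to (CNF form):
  $\neg t$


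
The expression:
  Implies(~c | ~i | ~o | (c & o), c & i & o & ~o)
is never true.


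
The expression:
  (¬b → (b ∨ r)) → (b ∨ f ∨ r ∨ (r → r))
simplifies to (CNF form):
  True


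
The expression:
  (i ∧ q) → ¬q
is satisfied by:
  {q: False, i: False}
  {i: True, q: False}
  {q: True, i: False}


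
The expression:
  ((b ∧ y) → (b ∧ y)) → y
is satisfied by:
  {y: True}


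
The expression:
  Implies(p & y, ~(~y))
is always true.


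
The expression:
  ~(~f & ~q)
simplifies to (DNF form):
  f | q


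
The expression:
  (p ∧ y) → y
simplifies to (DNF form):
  True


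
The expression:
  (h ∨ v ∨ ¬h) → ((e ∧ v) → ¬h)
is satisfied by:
  {h: False, v: False, e: False}
  {e: True, h: False, v: False}
  {v: True, h: False, e: False}
  {e: True, v: True, h: False}
  {h: True, e: False, v: False}
  {e: True, h: True, v: False}
  {v: True, h: True, e: False}


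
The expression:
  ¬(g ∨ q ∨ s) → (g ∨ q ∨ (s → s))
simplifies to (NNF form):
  True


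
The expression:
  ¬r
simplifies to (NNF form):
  ¬r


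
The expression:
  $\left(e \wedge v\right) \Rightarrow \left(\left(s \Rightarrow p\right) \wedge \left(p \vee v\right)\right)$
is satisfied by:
  {p: True, s: False, v: False, e: False}
  {p: False, s: False, v: False, e: False}
  {e: True, p: True, s: False, v: False}
  {e: True, p: False, s: False, v: False}
  {p: True, v: True, e: False, s: False}
  {v: True, e: False, s: False, p: False}
  {e: True, v: True, p: True, s: False}
  {e: True, v: True, p: False, s: False}
  {p: True, s: True, e: False, v: False}
  {s: True, e: False, v: False, p: False}
  {p: True, e: True, s: True, v: False}
  {e: True, s: True, p: False, v: False}
  {p: True, v: True, s: True, e: False}
  {v: True, s: True, e: False, p: False}
  {e: True, v: True, s: True, p: True}


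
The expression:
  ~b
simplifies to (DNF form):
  ~b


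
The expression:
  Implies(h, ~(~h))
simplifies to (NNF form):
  True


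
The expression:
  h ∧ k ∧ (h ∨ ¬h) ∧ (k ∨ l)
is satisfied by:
  {h: True, k: True}


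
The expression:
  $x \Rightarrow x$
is always true.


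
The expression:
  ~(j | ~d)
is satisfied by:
  {d: True, j: False}


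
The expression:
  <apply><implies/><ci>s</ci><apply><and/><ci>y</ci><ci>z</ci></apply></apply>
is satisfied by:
  {z: True, y: True, s: False}
  {z: True, y: False, s: False}
  {y: True, z: False, s: False}
  {z: False, y: False, s: False}
  {z: True, s: True, y: True}


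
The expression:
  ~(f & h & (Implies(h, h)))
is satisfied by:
  {h: False, f: False}
  {f: True, h: False}
  {h: True, f: False}


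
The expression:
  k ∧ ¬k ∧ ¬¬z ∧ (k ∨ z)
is never true.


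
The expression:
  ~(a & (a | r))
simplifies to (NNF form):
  ~a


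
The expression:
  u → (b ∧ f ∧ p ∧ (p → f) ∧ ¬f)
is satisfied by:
  {u: False}


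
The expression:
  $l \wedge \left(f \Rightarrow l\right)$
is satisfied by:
  {l: True}


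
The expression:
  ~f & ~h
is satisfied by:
  {h: False, f: False}


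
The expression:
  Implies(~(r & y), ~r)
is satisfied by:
  {y: True, r: False}
  {r: False, y: False}
  {r: True, y: True}


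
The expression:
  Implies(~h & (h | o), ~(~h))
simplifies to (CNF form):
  h | ~o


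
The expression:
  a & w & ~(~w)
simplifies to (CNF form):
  a & w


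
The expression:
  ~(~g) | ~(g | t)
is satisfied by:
  {g: True, t: False}
  {t: False, g: False}
  {t: True, g: True}


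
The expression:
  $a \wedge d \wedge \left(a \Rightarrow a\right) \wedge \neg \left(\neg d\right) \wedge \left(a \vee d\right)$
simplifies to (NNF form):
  $a \wedge d$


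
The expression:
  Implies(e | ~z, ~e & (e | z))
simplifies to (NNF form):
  z & ~e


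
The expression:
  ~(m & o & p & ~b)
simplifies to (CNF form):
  b | ~m | ~o | ~p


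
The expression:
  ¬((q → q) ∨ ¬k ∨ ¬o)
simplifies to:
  False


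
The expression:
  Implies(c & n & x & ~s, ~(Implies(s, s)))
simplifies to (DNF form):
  s | ~c | ~n | ~x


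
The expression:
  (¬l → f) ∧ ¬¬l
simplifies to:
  l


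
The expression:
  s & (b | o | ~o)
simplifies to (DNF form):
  s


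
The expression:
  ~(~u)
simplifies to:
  u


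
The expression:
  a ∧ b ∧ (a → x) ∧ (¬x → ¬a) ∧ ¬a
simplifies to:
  False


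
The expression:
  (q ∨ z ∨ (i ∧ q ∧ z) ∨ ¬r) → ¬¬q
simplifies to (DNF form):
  q ∨ (r ∧ ¬z)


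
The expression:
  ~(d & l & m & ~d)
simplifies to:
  True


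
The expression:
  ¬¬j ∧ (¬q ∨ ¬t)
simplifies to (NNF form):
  j ∧ (¬q ∨ ¬t)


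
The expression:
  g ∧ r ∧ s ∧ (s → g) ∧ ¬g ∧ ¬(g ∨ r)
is never true.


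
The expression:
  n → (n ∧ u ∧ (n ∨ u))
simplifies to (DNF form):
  u ∨ ¬n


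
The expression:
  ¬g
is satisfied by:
  {g: False}


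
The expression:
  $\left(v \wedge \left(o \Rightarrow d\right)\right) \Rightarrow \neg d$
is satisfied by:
  {v: False, d: False}
  {d: True, v: False}
  {v: True, d: False}


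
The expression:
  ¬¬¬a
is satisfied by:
  {a: False}


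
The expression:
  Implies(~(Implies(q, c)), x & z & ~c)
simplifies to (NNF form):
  c | ~q | (x & z)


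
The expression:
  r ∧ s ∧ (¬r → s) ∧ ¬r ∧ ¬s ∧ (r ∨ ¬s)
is never true.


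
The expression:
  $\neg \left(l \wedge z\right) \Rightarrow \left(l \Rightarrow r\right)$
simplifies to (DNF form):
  $r \vee z \vee \neg l$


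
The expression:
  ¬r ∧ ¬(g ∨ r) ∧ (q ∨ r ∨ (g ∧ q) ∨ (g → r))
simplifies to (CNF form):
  ¬g ∧ ¬r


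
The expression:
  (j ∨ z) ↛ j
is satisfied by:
  {z: True, j: False}


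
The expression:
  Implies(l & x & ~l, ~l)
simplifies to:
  True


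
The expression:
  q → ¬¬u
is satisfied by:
  {u: True, q: False}
  {q: False, u: False}
  {q: True, u: True}


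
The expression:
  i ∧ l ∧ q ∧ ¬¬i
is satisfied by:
  {i: True, q: True, l: True}


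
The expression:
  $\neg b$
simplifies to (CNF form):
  $\neg b$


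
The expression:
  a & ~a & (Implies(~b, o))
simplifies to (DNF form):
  False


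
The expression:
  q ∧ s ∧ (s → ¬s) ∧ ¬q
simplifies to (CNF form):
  False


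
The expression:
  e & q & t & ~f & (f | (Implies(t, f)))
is never true.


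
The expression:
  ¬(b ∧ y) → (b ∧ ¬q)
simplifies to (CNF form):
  b ∧ (y ∨ ¬q)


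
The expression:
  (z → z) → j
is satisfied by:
  {j: True}


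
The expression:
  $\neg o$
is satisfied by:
  {o: False}


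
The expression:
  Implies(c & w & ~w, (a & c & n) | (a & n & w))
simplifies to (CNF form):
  True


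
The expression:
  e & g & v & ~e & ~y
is never true.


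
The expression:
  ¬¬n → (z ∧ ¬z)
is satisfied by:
  {n: False}


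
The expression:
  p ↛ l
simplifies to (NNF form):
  p ∧ ¬l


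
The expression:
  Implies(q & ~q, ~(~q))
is always true.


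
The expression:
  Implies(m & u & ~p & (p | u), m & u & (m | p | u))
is always true.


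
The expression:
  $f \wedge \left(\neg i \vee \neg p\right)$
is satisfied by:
  {f: True, p: False, i: False}
  {i: True, f: True, p: False}
  {p: True, f: True, i: False}


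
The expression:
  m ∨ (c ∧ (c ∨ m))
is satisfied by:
  {c: True, m: True}
  {c: True, m: False}
  {m: True, c: False}


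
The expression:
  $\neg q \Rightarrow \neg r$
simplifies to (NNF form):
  $q \vee \neg r$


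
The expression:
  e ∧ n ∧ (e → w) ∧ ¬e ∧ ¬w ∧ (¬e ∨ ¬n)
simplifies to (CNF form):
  False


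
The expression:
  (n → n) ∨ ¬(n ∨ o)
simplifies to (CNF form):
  True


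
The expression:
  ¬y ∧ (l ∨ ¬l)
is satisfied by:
  {y: False}


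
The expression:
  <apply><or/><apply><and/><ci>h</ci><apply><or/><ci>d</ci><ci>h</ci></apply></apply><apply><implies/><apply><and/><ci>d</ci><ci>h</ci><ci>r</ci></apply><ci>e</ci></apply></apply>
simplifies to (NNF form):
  <true/>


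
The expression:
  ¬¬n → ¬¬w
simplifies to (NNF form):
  w ∨ ¬n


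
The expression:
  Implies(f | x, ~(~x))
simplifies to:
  x | ~f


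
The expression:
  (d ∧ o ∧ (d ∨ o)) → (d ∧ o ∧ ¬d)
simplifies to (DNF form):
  ¬d ∨ ¬o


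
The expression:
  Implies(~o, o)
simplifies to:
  o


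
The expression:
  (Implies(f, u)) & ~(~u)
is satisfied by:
  {u: True}


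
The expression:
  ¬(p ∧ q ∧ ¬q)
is always true.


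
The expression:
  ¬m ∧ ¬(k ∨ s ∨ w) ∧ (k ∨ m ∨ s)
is never true.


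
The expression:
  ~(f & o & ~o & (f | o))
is always true.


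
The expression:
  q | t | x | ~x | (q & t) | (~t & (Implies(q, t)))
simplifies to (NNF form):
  True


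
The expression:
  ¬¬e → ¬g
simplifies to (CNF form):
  ¬e ∨ ¬g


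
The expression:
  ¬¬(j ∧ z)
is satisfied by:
  {z: True, j: True}


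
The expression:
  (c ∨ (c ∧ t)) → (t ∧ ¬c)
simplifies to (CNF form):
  ¬c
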